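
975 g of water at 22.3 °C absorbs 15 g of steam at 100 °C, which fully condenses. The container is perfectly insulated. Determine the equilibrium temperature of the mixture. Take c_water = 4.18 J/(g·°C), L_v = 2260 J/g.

T_f ≈ 31.7 °C

Energy conservation, ΣQ = 0:
steam→water at 100 °C releases m L_v = 15·2260 = 33900
  condensate cools 100→T: 15·4.18·(T − 100) = 62.7(T − 100)
  water warms: 975·4.18·(T − 22.3) = 4075.5(T − 22.3)
4138.2 T = 33900 + 6270 + 90884 = 131054
T ≈ 31.67 °C (< 100 °C, so full condensation is consistent).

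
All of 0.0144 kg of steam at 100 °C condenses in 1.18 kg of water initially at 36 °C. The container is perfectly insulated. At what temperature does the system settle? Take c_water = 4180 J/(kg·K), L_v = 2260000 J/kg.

T_f ≈ 43.3 °C

Energy conservation, ΣQ = 0:
latent heat released on condensation: 0.0144·2260000 = 32544
  condensed water 100 °C→T: 60.19(T − 100)
  water warms: 1.18·4180·(T − 36) = 4932.4(T − 36)
4992.6 T = 32544 + 6019.2 + 177566 = 216130
T ≈ 43.29 °C — below 100 °C, confirming all the steam condensed.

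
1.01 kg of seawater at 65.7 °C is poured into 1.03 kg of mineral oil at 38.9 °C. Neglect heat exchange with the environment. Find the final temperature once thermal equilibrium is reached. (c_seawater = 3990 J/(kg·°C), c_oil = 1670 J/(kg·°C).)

Energy conservation, ΣQ = 0:
1.01*3990*(T − 65.7) + 1.03*1670*(T − 38.9) = 0
4029.9(T − 65.7) + 1720.1(T − 38.9) = 0
(4029.9 + 1720.1) T = 4029.9*65.7 + 1720.1*38.9
T = 331676 / 5750 = 57.7 °C

T_f ≈ 57.7 °C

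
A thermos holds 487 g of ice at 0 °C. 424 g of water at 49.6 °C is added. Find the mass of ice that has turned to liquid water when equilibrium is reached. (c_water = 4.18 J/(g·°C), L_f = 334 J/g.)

m_melted ≈ 263 g

Water can give up m c ΔT = 424·4.18·49.6 = 87907 J before reaching 0 °C.
Melting all 487 g of ice would need 487·334 = 162658 J.
Since 87907 < 162658 J, not all the ice melts; equilibrium is at 0 °C.
m_melt = 87907 / L_f = 263.2 g.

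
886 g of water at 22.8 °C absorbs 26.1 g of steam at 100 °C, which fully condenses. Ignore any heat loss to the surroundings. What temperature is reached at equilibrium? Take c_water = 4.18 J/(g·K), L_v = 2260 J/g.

T_f ≈ 40.5 °C

Conservation of energy gives ΣQ = 0:
condense steam: −26.1·2260 = −58986; condensate cools 100→T: 26.1·4.18·(T − 100) = 109.1(T − 100); water warms: 886·4.18·(T − 22.8) = 3703.5(T − 22.8)
3812.6 T = 58986 + 10910 + 84439 = 154335
T ≈ 40.48 °C, under the boiling point, so the assumption holds.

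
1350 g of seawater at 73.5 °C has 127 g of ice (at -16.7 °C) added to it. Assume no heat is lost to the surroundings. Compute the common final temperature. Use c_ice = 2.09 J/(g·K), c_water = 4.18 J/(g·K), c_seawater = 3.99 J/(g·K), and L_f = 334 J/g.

T_f ≈ 59.0 °C

Conservation of energy gives ΣQ = 0:
warm ice to 0 °C: 127·2.09·(0 − (-16.7)) = 4432.7; melt ice: 127·334 = 42418; warm the meltwater: 530.86 T; seawater cools: 1350·3.99·(T − 73.5) = 5386.5(T − 73.5)
5917.4 T = 395908 − 46851 = 349057
T ≈ 58.99 °C (positive, so assuming full melt was valid).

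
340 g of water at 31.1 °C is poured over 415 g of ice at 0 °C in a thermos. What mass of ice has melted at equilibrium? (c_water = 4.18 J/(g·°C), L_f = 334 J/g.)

Cooling the water to 0 °C releases 340·4.18·31.1 = 44199 J.
To melt every bit of ice: 415·334 = 138610 J.
That's not enough to melt it all — equilibrium is at 0 °C with ice remaining.
m_melt = 44199 / L_f = 132.3 g.

m_melted ≈ 132 g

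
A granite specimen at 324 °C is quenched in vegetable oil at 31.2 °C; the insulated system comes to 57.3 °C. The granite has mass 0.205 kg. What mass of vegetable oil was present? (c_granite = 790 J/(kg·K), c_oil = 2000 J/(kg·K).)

m ≈ 0.827 kg

Heat lost by the granite = heat gained by the oil:
0.205·790·(324 − 57.3) = m·2000·(57.3 − 31.2)
52200 m = 43192  ⇒  m ≈ 0.8274 kg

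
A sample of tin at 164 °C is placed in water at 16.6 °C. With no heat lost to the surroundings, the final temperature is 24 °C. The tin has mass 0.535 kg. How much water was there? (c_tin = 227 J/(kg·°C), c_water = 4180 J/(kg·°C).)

m ≈ 0.55 kg

Net heat exchanged in the isolated system is zero:
0.535×227×(24 − 164) + m×4180×(24 − 16.6) = 0
30932 m = 17002
m = 17002/30932 ≈ 0.5497 kg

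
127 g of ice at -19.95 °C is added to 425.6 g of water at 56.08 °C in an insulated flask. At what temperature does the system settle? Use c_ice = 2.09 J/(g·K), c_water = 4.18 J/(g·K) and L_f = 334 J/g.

T_f ≈ 22.5 °C

Let T be the final temperature. ΣQ_i = 0:
ice -19.95→0 °C: 127×2.09×19.95 = 5295.3; melt ice: 127×334 = 42418; warm the meltwater: 530.86 T; water: 1779(T − 56.08)
2309.9 T = 99767 − 47713 = 52053
T ≈ 22.54 °C — above 0 °C, consistent with complete melting.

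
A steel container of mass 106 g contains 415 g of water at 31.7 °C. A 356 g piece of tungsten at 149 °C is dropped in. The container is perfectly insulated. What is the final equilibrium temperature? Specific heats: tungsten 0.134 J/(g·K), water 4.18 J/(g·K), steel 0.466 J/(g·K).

T_f ≈ 34.8 °C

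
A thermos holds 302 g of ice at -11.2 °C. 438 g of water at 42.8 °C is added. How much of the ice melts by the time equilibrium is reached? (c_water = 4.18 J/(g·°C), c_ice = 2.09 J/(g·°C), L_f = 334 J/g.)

m_melted ≈ 213 g

Cooling the water to 0 °C releases 438×4.18×42.8 = 78360 J.
Of that, 302×2.09×11.2 = 7069.2 J goes to bring the ice to 0 °C, leaving 71291 J.
Fully melting the ice requires m_ice L_f = 302×334 = 100868 J.
Since 71291 < 100868 J, not all the ice melts; equilibrium is at 0 °C.
Mass melted = 71291/334 ≈ 213.4 g.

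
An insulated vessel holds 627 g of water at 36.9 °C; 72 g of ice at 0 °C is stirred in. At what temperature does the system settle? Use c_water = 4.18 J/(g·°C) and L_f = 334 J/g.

T_f ≈ 24.9 °C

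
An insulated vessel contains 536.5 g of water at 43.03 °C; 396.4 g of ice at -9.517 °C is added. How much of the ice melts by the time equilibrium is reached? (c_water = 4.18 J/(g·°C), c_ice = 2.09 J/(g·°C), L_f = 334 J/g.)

m_melted ≈ 265 g

Heat available from the water dropping to 0 °C: 536.5×4.18×43.03 = 96498 J.
Warming the ice to 0 °C takes 396.4×2.09×9.517 = 7884.6 J, leaving 88613 J for melting.
To melt every bit of ice: 396.4×334 = 132398 J.
Since 88613 < 132398 J, not all the ice melts; equilibrium is at 0 °C.
m_melted×334 = 88613  ⇒  m_melted ≈ 265.3 g.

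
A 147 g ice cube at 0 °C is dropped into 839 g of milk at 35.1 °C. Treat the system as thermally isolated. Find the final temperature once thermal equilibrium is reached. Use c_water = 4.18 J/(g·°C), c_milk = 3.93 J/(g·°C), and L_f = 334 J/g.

Energy conservation, ΣQ = 0:
melt ice: 147·334 = 49098; warm the meltwater: 614.46 T; milk: 3297.3(T − 35.1)
3911.7 T = 115734 − 49098 = 66636
T ≈ 17.03 °C — above 0 °C, consistent with complete melting.

T_f ≈ 17.0 °C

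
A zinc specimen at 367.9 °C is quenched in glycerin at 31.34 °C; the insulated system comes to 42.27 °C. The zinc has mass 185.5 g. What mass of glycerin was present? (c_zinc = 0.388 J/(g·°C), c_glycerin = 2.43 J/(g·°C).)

m ≈ 882 g

|Q_zinc| = |Q_glycerin|:
185.5·0.388·(367.9 − 42.27) = m·2.43·(42.27 − 31.34)
26.56 m = 23437  ⇒  m ≈ 882.4 g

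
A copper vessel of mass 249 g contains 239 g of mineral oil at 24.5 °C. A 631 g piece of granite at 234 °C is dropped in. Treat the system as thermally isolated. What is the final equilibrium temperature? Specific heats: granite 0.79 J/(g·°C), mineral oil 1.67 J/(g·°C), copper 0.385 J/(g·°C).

With ΣQ=0 the equilibrium temperature is the m·c-weighted mean:
T_f = (498.49*234 + 399.13*24.5 + 95.87*24.5) / (498.49 + 399.13 + 95.87)
    = 128774 / 993.49 ≈ 129.62 °C

T_f ≈ 129.6 °C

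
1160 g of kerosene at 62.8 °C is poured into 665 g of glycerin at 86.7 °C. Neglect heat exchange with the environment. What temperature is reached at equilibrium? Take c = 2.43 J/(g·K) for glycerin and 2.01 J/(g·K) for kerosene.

With ΣQ=0 the equilibrium temperature is the m·c-weighted mean:
T_f = (1616*86.7 + 2331.6*62.8) / (1616 + 2331.6)
    = 286527 / 3947.6 ≈ 72.58 °C

T_f ≈ 72.6 °C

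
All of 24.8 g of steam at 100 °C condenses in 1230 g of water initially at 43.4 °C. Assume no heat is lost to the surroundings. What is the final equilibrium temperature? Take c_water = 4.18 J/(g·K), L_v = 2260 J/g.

Heat gained plus heat lost sum to zero:
condense steam: −24.8·2260 = −56048; condensed water 100 °C→T: 103.66(T − 100); water warms: 1230·4.18·(T − 43.4) = 5141.4(T − 43.4)
5245.1 T = 56048 + 10366 + 223137 = 289551
T ≈ 55.20 °C — below 100 °C, confirming all the steam condensed.

T_f ≈ 55.2 °C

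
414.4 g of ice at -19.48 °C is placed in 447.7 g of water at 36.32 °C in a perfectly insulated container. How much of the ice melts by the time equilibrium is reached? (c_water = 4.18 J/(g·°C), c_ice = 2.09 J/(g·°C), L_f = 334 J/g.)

m_melted ≈ 153 g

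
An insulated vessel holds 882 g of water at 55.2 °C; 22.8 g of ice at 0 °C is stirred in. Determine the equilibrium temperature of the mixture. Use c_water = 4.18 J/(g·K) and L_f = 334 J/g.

T_f ≈ 51.8 °C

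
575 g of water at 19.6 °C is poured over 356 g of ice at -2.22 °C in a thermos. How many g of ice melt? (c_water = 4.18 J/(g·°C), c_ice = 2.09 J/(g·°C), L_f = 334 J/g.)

m_melted ≈ 136 g

Heat available from the water dropping to 0 °C: 575×4.18×19.6 = 47109 J.
Warming the ice to 0 °C takes 356×2.09×2.22 = 1651.8 J, leaving 45457 J for melting.
Melting all 356 g of ice would need 356×334 = 118904 J.
Since 45457 < 118904 J, not all the ice melts; equilibrium is at 0 °C.
Mass melted = 45457/334 ≈ 136.1 g.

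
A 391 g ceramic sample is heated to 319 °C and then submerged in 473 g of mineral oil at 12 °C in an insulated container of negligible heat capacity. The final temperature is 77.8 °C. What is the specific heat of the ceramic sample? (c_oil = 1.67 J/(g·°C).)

c ≈ 0.551 J/(g·°C)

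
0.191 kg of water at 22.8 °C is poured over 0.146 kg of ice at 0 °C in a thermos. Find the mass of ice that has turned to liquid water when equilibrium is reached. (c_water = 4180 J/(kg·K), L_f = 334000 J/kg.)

m_melted ≈ 0.0545 kg

Cooling the water to 0 °C releases 0.191·4180·22.8 = 18203 J.
To melt every bit of ice: 0.146·334000 = 48764 J.
That's not enough to melt it all — equilibrium is at 0 °C with ice remaining.
Mass melted = 18203/334000 ≈ 0.0545 kg.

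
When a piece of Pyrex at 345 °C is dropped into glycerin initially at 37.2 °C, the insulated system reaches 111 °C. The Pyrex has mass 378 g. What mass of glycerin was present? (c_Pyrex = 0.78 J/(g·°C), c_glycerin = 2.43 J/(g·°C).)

m ≈ 385 g

Energy conservation, ΣQ = 0:
378·0.78·(111 − 345) + m·2.43·(111 − 37.2) = 0
179.33 m = 68993
m = 68993/179.33 ≈ 384.7 g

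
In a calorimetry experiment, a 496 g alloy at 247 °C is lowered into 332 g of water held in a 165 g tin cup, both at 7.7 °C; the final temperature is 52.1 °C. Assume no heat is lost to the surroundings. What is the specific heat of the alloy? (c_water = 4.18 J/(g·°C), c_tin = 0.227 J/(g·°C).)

Heat gained plus heat lost sum to zero:
496×c×(52.1 − 247) + 332×4.18×(52.1 − 7.7) + 165×0.227×(52.1 − 7.7) = 0
-96670 c = -63280
c = -63280/-96670 ≈ 0.6546 J/(g·°C)

c ≈ 0.655 J/(g·°C)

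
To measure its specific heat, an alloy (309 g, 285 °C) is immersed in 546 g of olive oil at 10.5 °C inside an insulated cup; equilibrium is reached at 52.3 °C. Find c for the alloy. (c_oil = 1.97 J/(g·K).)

c ≈ 0.625 J/(g·K)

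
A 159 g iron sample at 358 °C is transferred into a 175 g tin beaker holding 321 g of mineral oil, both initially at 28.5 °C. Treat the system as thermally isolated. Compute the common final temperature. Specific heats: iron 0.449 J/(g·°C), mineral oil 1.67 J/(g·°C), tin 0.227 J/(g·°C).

T_f ≈ 64.8 °C

Conservation of energy gives ΣQ = 0:
159×0.449×(T − 358) + 321×1.67×(T − 28.5) + 175×0.227×(T − 28.5) = 0
(71.39 + 536.07 + 39.73) T = 71.39×358 + 536.07×28.5 + 39.73×28.5
T = 41968/647.19 ≈ 64.85 °C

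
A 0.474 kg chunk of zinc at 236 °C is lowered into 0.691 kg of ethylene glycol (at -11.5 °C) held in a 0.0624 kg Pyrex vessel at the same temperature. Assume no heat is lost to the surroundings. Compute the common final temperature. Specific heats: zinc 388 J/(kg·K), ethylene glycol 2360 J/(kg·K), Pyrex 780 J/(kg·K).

T_f ≈ 12.9 °C

Let T be the final temperature. ΣQ_i = 0:
0.474·388·(T − 236) + 0.691·2360·(T − (-11.5)) + 0.0624·780·(T − (-11.5)) = 0
(183.91 + 1630.8 + 48.67) T = 183.91·236 + 1630.8·(-11.5) + 48.67·(-11.5)
T = 24090 / 1863.3 = 12.9 °C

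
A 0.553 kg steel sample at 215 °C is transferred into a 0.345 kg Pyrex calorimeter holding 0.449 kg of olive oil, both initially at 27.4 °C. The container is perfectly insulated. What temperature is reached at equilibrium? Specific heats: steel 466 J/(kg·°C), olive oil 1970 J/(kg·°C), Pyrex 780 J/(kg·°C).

T_f = Σ m_i c_i T_i / Σ m_i c_i:
T_f = (257.7*215 + 884.53*27.4 + 269.1*27.4) / (257.7 + 884.53 + 269.1)
    = 87015 / 1411.3 ≈ 61.65 °C

T_f ≈ 61.7 °C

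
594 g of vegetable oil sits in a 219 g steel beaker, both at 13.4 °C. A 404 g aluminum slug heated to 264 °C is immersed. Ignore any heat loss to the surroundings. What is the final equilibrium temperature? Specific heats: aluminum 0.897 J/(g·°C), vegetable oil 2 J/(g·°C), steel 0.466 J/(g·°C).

With ΣQ=0 the equilibrium temperature is the m·c-weighted mean:
T_f = (362.39×264 + 1188×13.4 + 102.05×13.4) / (362.39 + 1188 + 102.05)
    = 112957 / 1652.4 ≈ 68.36 °C

T_f ≈ 68.4 °C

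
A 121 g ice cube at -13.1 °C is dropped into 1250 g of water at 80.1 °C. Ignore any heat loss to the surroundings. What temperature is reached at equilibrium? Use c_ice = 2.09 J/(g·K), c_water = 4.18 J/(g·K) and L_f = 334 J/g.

T_f ≈ 65.4 °C

Conservation of energy gives ΣQ = 0:
ice -13.1→0 °C: 121×2.09×13.1 = 3312.9
  latent heat to melt: 121×334 = 40414
  meltwater 0→T: 121×4.18×T = 505.78 T
  water cools: 1250×4.18×(T − 80.1) = 5225(T − 80.1)
5730.8 T = 418522 − 43727 = 374796
T ≈ 65.40 °C — above 0 °C, consistent with complete melting.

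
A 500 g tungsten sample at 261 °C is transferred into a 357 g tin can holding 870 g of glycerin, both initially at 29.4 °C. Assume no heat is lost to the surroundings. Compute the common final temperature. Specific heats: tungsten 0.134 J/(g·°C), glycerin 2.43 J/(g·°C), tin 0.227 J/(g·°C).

T_f ≈ 36.3 °C

Taking heat into each body as positive, Σ m c ΔT = 0:
500×0.134×(T − 261) + 870×2.43×(T − 29.4) + 357×0.227×(T − 29.4) = 0
(67 + 2114.1 + 81.04) T = 67×261 + 2114.1×29.4 + 81.04×29.4
T = 82024 / 2262.1 = 36.3 °C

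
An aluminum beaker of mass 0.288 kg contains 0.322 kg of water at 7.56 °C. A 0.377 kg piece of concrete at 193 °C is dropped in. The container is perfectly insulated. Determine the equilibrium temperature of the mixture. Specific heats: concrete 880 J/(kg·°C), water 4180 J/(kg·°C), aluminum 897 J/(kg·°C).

Setting the total heat transfer to zero:
0.377×880×(T − 193) + 0.322×4180×(T − 7.56) + 0.288×897×(T − 7.56) = 0
331.76(T − 193) + 1346(T − 7.56) + 258.34(T − 7.56) = 0
(331.76 + 1346 + 258.34) T = 331.76×193 + 1346×7.56 + 258.34×7.56
T = 76158/1936.1 ≈ 39.34 °C

T_f ≈ 39.3 °C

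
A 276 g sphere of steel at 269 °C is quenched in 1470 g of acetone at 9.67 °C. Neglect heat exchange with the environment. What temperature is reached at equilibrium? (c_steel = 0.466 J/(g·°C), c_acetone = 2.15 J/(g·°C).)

T_f ≈ 19.8 °C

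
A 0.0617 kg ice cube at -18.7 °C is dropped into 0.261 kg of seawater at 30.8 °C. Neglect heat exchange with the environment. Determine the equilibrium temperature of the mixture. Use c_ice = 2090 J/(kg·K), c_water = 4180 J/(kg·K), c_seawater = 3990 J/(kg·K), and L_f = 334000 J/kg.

T_f ≈ 7.0 °C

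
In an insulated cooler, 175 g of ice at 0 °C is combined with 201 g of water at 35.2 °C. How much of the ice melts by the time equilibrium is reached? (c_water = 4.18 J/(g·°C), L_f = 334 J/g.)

Heat available from the water dropping to 0 °C: 201·4.18·35.2 = 29574 J.
To melt every bit of ice: 175·334 = 58450 J.
That's not enough to melt it all — equilibrium is at 0 °C with ice remaining.
m_melted·334 = 29574  ⇒  m_melted ≈ 88.55 g.

m_melted ≈ 88.5 g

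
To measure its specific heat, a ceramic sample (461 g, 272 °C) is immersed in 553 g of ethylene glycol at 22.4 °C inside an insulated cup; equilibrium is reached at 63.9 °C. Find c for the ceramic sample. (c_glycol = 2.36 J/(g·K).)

Heat gained plus heat lost sum to zero:
461×c×(63.9 − 272) + 553×2.36×(63.9 − 22.4) = 0
-95934 c = -54161
c = -54161/-95934 ≈ 0.5646 J/(g·K)

c ≈ 0.565 J/(g·K)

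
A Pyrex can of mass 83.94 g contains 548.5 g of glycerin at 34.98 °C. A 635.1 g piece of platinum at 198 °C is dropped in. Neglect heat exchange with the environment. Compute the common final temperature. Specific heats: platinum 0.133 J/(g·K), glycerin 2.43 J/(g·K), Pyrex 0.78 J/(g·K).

T_f ≈ 44.3 °C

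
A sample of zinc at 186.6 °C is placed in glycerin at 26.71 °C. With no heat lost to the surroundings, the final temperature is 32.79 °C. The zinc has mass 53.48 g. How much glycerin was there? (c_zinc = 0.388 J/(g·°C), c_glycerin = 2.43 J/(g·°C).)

m ≈ 216 g

Heat lost by the zinc = heat gained by the glycerin:
53.48·0.388·(186.6 − 32.79) = m·2.43·(32.79 − 26.71)
14.77 m = 3191.6  ⇒  m ≈ 216 g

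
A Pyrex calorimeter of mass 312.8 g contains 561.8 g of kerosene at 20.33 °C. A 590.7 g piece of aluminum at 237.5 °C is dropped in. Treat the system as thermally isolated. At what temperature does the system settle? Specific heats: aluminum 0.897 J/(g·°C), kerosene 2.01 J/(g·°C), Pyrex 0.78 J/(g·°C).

T_f ≈ 80.8 °C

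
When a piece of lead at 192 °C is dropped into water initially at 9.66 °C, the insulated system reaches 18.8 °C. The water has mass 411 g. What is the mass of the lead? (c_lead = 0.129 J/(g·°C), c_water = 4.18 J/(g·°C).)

m ≈ 703 g

|Q_lead| = |Q_water|:
m·0.129·(192 − 18.8) = 411·4.18·(18.8 − 9.66)
22.34 m = 15702  ⇒  m ≈ 702.8 g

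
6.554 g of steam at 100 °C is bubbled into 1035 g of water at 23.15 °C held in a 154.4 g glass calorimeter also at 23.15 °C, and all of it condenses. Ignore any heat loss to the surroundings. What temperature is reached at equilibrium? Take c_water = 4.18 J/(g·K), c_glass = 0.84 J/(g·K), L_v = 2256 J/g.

T_f ≈ 26.9 °C

Energy conservation, ΣQ = 0:
condense steam: −6.554×2256 = −14786
  condensed water 100 °C→T: 27.4(T − 100)
  water warms: 1035×4.18×(T − 23.15) = 4326.3(T − 23.15)
  glass cup: 154.4×0.84×(T − 23.15) = 129.7(T − 23.15)
4483.4 T = 14786 + 2739.6 + 103156 = 120682
T ≈ 26.92 °C, under the boiling point, so the assumption holds.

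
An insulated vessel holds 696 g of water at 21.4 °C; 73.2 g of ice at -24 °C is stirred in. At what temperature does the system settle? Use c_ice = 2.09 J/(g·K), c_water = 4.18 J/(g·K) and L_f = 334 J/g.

Sum of m c ΔT and latent-heat terms is zero:
ice -24→0 °C: 73.2·2.09·24 = 3671.7
  latent heat to melt: 73.2·334 = 24449
  meltwater 0→T: 73.2·4.18·T = 305.98 T
  water cools: 696·4.18·(T − 21.4) = 2909.3(T − 21.4)
3215.3 T = 62259 − 28121 = 34138
T ≈ 10.62 °C — above 0 °C, consistent with complete melting.

T_f ≈ 10.6 °C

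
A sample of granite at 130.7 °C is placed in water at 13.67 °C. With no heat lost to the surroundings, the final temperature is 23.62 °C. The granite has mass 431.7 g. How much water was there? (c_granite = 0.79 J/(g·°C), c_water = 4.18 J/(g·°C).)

m ≈ 878 g

Taking heat into each body as positive, Σ m c ΔT = 0:
431.7·0.79·(23.62 − 130.7) + m·4.18·(23.62 − 13.67) = 0
41.59 m = 36519
m = 36519/41.59 ≈ 878 g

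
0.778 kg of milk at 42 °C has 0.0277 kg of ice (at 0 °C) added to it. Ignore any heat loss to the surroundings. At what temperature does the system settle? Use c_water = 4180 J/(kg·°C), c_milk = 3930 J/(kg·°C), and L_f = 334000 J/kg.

T_f ≈ 37.6 °C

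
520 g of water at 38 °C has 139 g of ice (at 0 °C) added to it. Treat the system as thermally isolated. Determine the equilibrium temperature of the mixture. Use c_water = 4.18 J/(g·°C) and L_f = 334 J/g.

T_f ≈ 13.1 °C

Energy conservation, ΣQ = 0:
fusion: m_ice L_f = 139·334 = 46426
  warm the meltwater: 581.02 T
  water cools: 520·4.18·(T − 38) = 2173.6(T − 38)
2754.6 T = 82597 − 46426 = 36171
T ≈ 13.13 °C (positive, so assuming full melt was valid).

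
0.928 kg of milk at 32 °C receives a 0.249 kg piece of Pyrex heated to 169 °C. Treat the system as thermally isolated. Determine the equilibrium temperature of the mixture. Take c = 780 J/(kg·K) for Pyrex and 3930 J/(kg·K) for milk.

With ΣQ=0 the equilibrium temperature is the m·c-weighted mean:
T_f = (194.22×169 + 3647×32) / (194.22 + 3647)
    = 149528 / 3841.3 ≈ 38.93 °C

T_f ≈ 38.9 °C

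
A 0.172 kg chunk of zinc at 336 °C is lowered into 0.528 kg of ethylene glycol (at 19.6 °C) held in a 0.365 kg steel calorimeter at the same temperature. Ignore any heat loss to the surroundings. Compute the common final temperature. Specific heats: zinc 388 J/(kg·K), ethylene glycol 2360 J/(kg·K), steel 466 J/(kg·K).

T_f ≈ 33.8 °C

Energy conservation, ΣQ = 0:
0.172×388×(T − 336) + 0.528×2360×(T − 19.6) + 0.365×466×(T − 19.6) = 0
(66.74 + 1246.1 + 170.09) T = 66.74×336 + 1246.1×19.6 + 170.09×19.6
T ≈ 33.84 °C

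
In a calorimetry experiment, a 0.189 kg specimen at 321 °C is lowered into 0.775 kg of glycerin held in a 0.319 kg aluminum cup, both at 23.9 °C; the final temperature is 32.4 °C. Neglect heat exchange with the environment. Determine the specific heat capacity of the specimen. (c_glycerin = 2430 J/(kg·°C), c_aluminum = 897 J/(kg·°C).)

c ≈ 338 J/(kg·°C)

Net heat exchanged in the isolated system is zero:
0.189·c·(32.4 − 321) + 0.775·2430·(32.4 − 23.9) + 0.319·897·(32.4 − 23.9) = 0
-54.55 c = -18440
c = -18440/-54.55 ≈ 338.1 J/(kg·°C)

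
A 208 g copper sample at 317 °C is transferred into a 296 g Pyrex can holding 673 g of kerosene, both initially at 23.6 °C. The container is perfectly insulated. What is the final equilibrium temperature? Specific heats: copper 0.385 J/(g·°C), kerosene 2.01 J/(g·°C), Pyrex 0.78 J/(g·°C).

T_f ≈ 37.7 °C

Heat gained plus heat lost sum to zero:
208×0.385×(T − 317) + 673×2.01×(T − 23.6) + 296×0.78×(T − 23.6) = 0
80.08(T − 317) + 1352.7(T − 23.6) + 230.88(T − 23.6) = 0
(80.08 + 1352.7 + 230.88) T = 80.08×317 + 1352.7×23.6 + 230.88×23.6
T = 62759/1663.7 ≈ 37.72 °C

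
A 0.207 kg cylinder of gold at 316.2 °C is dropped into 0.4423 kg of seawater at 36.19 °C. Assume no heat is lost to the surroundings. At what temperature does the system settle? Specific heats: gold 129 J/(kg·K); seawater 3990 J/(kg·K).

T_f ≈ 40.4 °C

T_f is the heat-capacity-weighted average of the initial temperatures:
T_f = (26.7×316.2 + 1764.8×36.19) / (26.7 + 1764.8)
    = 72311 / 1791.5 ≈ 40.36 °C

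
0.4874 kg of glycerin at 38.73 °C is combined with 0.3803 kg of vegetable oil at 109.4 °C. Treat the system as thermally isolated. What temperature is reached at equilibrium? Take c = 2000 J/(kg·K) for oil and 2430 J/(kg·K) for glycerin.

T_f ≈ 66.4 °C

With ΣQ=0 the equilibrium temperature is the m·c-weighted mean:
T_f = (760.6×109.4 + 1184.4×38.73) / (760.6 + 1184.4)
    = 129081 / 1945 ≈ 66.37 °C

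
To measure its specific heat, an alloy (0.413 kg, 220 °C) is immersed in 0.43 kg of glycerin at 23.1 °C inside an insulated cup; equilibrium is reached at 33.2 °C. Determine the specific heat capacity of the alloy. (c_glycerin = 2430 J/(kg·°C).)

m_s c (T_s − T_f) = m_glycerin c_glycerin (T_f − T_0):
0.413×c×(220 − 33.2) = 0.43×2430×(33.2 − 23.1)
77.15 c = 10553  ⇒  c ≈ 136.8 J/(kg·°C)

c ≈ 137 J/(kg·°C)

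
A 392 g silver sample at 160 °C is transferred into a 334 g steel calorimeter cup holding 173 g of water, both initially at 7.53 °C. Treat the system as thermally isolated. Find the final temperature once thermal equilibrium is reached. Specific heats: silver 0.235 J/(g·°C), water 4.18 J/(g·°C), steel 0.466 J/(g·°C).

T_f ≈ 22.0 °C

Let T be the final temperature. ΣQ_i = 0:
392*0.235*(T − 160) + 173*4.18*(T − 7.53) + 334*0.466*(T − 7.53) = 0
970.9 T = 21356
T = 21356 / 970.9 = 22 °C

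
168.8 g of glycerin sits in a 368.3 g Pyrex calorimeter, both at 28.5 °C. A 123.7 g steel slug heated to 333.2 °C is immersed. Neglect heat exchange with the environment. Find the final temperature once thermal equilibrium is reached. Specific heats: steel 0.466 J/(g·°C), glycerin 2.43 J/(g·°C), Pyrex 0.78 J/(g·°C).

Setting the total heat transfer to zero:
123.7*0.466*(T − 333.2) + 168.8*2.43*(T − 28.5) + 368.3*0.78*(T − 28.5) = 0
57.64(T − 333.2) + 410.18(T − 28.5) + 287.27(T − 28.5) = 0
755.1 T = 39085
T ≈ 51.76 °C

T_f ≈ 51.8 °C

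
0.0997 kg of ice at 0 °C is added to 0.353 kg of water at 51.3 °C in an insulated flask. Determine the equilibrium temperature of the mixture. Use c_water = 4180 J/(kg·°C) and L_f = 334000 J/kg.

T_f ≈ 22.4 °C

Energy conservation, ΣQ = 0:
fusion: m_ice L_f = 0.0997×334000 = 33300
  warm the meltwater: 416.75 T
  water: 1475.5(T − 51.3)
1892.3 T = 75695 − 33300 = 42395
T ≈ 22.40 °C (positive, so assuming full melt was valid).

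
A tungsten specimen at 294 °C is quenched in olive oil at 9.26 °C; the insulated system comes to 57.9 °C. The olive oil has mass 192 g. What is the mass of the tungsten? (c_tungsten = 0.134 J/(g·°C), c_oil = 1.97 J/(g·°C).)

m ≈ 582 g

Conservation of energy gives ΣQ = 0:
m×0.134×(57.9 − 294) + 192×1.97×(57.9 − 9.26) = 0
-31.64 m = -18398
m = -18398/-31.64 ≈ 581.5 g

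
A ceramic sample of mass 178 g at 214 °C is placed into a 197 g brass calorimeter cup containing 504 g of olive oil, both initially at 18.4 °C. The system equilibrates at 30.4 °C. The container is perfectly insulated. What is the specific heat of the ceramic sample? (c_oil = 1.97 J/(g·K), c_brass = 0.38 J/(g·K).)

c ≈ 0.392 J/(g·K)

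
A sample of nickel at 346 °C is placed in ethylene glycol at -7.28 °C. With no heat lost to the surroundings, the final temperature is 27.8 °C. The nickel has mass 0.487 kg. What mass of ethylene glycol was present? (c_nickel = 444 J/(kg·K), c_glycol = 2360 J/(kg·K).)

m ≈ 0.831 kg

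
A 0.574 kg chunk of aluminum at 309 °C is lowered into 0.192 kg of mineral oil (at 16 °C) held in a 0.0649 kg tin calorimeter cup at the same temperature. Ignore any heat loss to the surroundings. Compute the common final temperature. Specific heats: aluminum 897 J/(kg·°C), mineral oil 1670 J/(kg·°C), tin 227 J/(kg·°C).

With ΣQ=0 the equilibrium temperature is the m·c-weighted mean:
T_f = (514.88×309 + 320.64×16 + 14.73×16) / (514.88 + 320.64 + 14.73)
    = 164463 / 850.25 ≈ 193.43 °C

T_f ≈ 193.4 °C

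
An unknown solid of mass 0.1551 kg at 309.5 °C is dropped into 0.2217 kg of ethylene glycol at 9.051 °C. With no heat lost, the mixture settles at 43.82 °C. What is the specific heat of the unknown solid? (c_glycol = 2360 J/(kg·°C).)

c ≈ 441 J/(kg·°C)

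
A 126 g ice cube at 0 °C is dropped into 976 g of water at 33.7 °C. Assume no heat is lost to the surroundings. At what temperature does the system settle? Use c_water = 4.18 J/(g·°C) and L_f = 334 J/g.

T_f ≈ 20.7 °C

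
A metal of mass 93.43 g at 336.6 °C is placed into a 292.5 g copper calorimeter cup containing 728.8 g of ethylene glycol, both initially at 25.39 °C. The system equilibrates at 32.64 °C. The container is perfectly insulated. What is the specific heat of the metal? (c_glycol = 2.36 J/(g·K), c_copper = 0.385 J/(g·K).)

c ≈ 0.468 J/(g·K)

Setting the total heat transfer to zero:
93.43·c·(32.64 − 336.6) + 728.8·2.36·(32.64 − 25.39) + 292.5·0.385·(32.64 − 25.39) = 0
-28399 c = -13286
c = -13286/-28399 ≈ 0.4678 J/(g·K)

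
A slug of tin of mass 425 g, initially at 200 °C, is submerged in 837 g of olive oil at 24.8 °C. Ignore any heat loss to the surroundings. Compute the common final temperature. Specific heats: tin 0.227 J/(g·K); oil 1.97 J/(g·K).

T_f ≈ 34.5 °C

Setting the total heat transfer to zero:
425×0.227×(T − 200) + 837×1.97×(T − 24.8) = 0
96.48(T − 200) + 1648.9(T − 24.8) = 0
(96.48 + 1648.9) T = 96.48×200 + 1648.9×24.8
T = 60187 / 1745.4 = 34.5 °C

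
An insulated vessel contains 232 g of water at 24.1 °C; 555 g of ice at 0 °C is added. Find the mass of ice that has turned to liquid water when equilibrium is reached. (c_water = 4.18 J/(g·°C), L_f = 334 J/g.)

Water can give up m c ΔT = 232·4.18·24.1 = 23371 J before reaching 0 °C.
Melting all 555 g of ice would need 555·334 = 185370 J.
That's not enough to melt it all — equilibrium is at 0 °C with ice remaining.
m_melted·334 = 23371  ⇒  m_melted ≈ 69.97 g.

m_melted ≈ 70 g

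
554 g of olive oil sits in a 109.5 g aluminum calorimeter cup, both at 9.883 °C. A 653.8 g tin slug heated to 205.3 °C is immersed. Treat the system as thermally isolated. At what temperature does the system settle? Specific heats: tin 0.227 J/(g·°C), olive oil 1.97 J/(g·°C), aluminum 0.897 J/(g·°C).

T_f = Σ m_i c_i T_i / Σ m_i c_i:
T_f = (148.41×205.3 + 1091.4×9.883 + 98.22×9.883) / (148.41 + 1091.4 + 98.22)
    = 42226 / 1338 ≈ 31.56 °C

T_f ≈ 31.6 °C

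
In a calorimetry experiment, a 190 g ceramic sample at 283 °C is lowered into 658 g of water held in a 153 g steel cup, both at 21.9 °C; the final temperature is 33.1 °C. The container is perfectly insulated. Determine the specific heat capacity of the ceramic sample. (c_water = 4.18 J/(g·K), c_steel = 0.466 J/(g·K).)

c ≈ 0.666 J/(g·K)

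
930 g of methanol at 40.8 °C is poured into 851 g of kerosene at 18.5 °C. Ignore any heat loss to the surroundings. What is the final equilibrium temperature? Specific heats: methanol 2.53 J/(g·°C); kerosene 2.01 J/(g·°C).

With ΣQ=0 the equilibrium temperature is the m·c-weighted mean:
T_f = (2352.9·40.8 + 1710.5·18.5) / (2352.9 + 1710.5)
    = 127643 / 4063.4 ≈ 31.41 °C

T_f ≈ 31.4 °C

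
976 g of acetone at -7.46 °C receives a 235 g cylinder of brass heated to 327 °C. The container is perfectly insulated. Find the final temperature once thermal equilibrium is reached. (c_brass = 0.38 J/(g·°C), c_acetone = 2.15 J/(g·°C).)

T_f ≈ 6.2 °C

|Q_brass| = |Q_acetone|:
235*0.38*(327 − T) = 976*2.15*(T − (-7.46))
89.3(327 − T) = 2098.4(T − (-7.46))
2187.7 T = 13547  ⇒  T ≈ 6.19 °C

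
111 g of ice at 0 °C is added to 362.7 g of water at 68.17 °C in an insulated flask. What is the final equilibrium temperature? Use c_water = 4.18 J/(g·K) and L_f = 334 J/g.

Energy conservation, ΣQ = 0:
melt ice: 111·334 = 37074
  meltwater 0→T: 111·4.18·T = 463.98 T
  water cools: 362.7·4.18·(T − 68.17) = 1516.1(T − 68.17)
1980.1 T = 103352 − 37074 = 66278
T ≈ 33.47 °C — above 0 °C, consistent with complete melting.

T_f ≈ 33.5 °C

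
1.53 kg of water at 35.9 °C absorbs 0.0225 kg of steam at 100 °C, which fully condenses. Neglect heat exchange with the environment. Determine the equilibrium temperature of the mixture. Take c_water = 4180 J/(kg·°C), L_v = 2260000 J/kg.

T_f ≈ 44.7 °C

Energy conservation, ΣQ = 0:
latent heat released on condensation: 0.0225×2260000 = 50850; condensed water 100 °C→T: 94.05(T − 100); water warms: 1.53×4180×(T − 35.9) = 6395.4(T − 35.9)
6489.5 T = 50850 + 9405 + 229595 = 289850
T ≈ 44.66 °C (< 100 °C, so full condensation is consistent).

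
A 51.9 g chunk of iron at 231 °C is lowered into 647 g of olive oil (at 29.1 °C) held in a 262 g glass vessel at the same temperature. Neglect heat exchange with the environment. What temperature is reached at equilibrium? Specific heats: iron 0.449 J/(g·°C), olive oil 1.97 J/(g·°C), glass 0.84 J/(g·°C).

T_f is the heat-capacity-weighted average of the initial temperatures:
T_f = (23.3×231 + 1274.6×29.1 + 220.08×29.1) / (23.3 + 1274.6 + 220.08)
    = 48878 / 1518 ≈ 32.20 °C

T_f ≈ 32.2 °C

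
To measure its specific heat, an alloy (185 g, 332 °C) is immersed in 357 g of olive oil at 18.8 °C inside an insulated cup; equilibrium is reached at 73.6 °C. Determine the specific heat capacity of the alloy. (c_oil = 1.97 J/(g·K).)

c ≈ 0.806 J/(g·K)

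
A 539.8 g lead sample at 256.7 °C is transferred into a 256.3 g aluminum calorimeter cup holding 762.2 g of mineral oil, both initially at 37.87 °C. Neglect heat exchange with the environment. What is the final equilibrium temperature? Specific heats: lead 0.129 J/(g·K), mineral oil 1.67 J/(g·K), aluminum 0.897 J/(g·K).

T_f ≈ 47.6 °C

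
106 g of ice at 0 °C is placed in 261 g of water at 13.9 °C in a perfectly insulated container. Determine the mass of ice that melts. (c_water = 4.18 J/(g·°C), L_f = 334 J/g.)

m_melted ≈ 45.4 g

Water can give up m c ΔT = 261×4.18×13.9 = 15165 J before reaching 0 °C.
To melt every bit of ice: 106×334 = 35404 J.
That's not enough to melt it all — equilibrium is at 0 °C with ice remaining.
Mass melted = 15165/334 ≈ 45.4 g.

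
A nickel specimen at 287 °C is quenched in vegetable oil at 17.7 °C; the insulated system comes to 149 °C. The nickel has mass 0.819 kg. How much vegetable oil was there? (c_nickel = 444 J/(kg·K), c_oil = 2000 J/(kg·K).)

m ≈ 0.191 kg

Conservation of energy gives ΣQ = 0:
0.819×444×(149 − 287) + m×2000×(149 − 17.7) = 0
262600 m = 50182
m = 50182/262600 ≈ 0.1911 kg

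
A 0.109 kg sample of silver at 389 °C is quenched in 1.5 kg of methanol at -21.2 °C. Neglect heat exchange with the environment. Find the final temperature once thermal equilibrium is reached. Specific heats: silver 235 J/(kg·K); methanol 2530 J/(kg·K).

Setting the total heat transfer to zero:
0.109*235*(T − 389) + 1.5*2530*(T − (-21.2)) = 0
25.61(T − 389) + 3795(T − (-21.2)) = 0
(25.61 + 3795) T = 25.61*389 + 3795*(-21.2)
T = -70490/3820.6 ≈ -18.45 °C

T_f ≈ -18.4 °C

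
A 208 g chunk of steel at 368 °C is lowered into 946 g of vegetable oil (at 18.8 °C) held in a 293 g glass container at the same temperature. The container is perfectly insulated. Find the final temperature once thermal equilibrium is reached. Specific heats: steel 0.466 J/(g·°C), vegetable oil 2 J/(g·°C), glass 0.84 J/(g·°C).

T_f ≈ 33.9 °C

With ΣQ=0 the equilibrium temperature is the m·c-weighted mean:
T_f = (96.93*368 + 1892*18.8 + 246.12*18.8) / (96.93 + 1892 + 246.12)
    = 75866 / 2235 ≈ 33.94 °C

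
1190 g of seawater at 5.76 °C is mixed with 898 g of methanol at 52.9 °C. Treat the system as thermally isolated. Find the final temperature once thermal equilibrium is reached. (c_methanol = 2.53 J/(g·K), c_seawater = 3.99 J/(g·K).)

T_f ≈ 21.0 °C

Net heat exchanged in the isolated system is zero:
898*2.53*(T − 52.9) + 1190*3.99*(T − 5.76) = 0
2271.9(T − 52.9) + 4748.1(T − 5.76) = 0
(2271.9 + 4748.1) T = 2271.9*52.9 + 4748.1*5.76
T ≈ 21.02 °C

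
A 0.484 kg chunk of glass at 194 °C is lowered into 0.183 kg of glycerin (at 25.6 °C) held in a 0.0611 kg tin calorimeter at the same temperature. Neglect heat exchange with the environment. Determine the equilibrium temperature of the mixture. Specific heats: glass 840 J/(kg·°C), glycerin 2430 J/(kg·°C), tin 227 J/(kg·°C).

T_f ≈ 104.7 °C

Net heat exchanged in the isolated system is zero:
0.484·840·(T − 194) + 0.183·2430·(T − 25.6) + 0.0611·227·(T − 25.6) = 0
(406.56 + 444.69 + 13.87) T = 406.56·194 + 444.69·25.6 + 13.87·25.6
T ≈ 104.74 °C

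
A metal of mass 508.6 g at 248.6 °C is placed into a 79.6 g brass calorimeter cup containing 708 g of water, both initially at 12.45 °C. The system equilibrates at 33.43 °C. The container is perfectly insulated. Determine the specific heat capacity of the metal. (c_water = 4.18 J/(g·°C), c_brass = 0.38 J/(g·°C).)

Heat gained plus heat lost sum to zero:
508.6×c×(33.43 − 248.6) + 708×4.18×(33.43 − 12.45) + 79.6×0.38×(33.43 − 12.45) = 0
-109435 c = -62724
c = -62724/-109435 ≈ 0.5732 J/(g·°C)

c ≈ 0.573 J/(g·°C)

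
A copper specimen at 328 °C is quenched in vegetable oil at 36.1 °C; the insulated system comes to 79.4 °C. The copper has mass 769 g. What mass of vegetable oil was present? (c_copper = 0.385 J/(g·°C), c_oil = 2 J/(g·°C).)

m ≈ 850 g

Heat lost by the copper = heat gained by the oil:
769·0.385·(328 − 79.4) = m·2·(79.4 − 36.1)
86.6 m = 73602  ⇒  m ≈ 849.9 g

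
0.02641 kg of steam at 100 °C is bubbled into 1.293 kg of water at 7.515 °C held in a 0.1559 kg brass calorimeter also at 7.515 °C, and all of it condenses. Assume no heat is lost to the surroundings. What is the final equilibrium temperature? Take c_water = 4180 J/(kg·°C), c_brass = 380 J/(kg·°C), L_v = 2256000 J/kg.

T_f ≈ 20.0 °C

Energy conservation, ΣQ = 0:
condense steam: −0.02641×2256000 = −59581
  condensate cools 100→T: 0.02641×4180×(T − 100) = 110.39(T − 100)
  original water: 5404.7(T − 7.515)
  brass cup: 0.1559×380×(T − 7.515) = 59.24(T − 7.515)
5574.4 T = 59581 + 11039 + 41062 = 111682
T ≈ 20.03 °C — below 100 °C, confirming all the steam condensed.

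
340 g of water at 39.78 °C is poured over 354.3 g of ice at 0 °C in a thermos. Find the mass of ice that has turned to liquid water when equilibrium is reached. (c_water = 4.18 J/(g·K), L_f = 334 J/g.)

Cooling the water to 0 °C releases 340×4.18×39.78 = 56535 J.
To melt every bit of ice: 354.3×334 = 118336 J.
56535 J < 118336 J, so only part of the ice melts and the system sits at 0 °C.
m_melt = 56535 / L_f = 169.3 g.

m_melted ≈ 169 g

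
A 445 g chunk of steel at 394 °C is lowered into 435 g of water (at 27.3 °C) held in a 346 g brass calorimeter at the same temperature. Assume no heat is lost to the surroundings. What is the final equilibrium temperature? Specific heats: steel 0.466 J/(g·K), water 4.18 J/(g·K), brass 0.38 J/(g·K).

T_f ≈ 62.6 °C

Net heat exchanged in the isolated system is zero:
445*0.466*(T − 394) + 435*4.18*(T − 27.3) + 346*0.38*(T − 27.3) = 0
207.37(T − 394) + 1818.3(T − 27.3) + 131.48(T − 27.3) = 0
(207.37 + 1818.3 + 131.48) T = 207.37*394 + 1818.3*27.3 + 131.48*27.3
T ≈ 62.55 °C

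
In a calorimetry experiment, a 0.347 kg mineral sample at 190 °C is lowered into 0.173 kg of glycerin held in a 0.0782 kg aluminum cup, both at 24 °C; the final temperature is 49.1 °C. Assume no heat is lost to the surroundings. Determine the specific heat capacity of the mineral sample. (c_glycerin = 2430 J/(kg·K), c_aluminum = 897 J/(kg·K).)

c ≈ 252 J/(kg·K)

Energy conservation, ΣQ = 0:
0.347×c×(49.1 − 190) + 0.173×2430×(49.1 − 24) + 0.0782×897×(49.1 − 24) = 0
-48.89 c = -12312
c = -12312/-48.89 ≈ 251.8 J/(kg·K)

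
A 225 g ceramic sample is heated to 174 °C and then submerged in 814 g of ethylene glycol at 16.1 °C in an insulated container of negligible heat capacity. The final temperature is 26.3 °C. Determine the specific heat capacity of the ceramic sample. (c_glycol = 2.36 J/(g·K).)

c ≈ 0.59 J/(g·K)

Net heat exchanged in the isolated system is zero:
225·c·(26.3 − 174) + 814·2.36·(26.3 − 16.1) = 0
-33232 c = -19595
c = -19595/-33232 ≈ 0.5896 J/(g·K)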